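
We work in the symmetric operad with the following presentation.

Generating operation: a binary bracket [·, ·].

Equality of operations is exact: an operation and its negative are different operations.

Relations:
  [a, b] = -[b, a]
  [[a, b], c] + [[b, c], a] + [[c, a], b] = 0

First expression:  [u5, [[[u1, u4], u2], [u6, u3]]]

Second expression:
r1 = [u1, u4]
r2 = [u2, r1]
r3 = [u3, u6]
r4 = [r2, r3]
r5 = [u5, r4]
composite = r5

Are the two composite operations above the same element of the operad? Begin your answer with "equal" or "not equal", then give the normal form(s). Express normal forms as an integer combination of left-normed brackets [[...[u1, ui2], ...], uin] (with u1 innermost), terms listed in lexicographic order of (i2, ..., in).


equal — both sides give [[[[[u1, u4], u2], u3], u6], u5] - [[[[[u1, u4], u2], u6], u3], u5]

Normal form of the first expression: [[[[[u1, u4], u2], u3], u6], u5] - [[[[[u1, u4], u2], u6], u3], u5]
Normal form of the second expression: [[[[[u1, u4], u2], u3], u6], u5] - [[[[[u1, u4], u2], u6], u3], u5]
Identical normal forms: equal.


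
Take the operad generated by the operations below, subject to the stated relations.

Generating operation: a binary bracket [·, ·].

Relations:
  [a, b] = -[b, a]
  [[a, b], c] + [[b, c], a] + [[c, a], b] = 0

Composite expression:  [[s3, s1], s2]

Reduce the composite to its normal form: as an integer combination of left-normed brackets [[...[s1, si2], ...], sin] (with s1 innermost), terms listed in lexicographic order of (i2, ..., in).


A multilinear Lie element is pinned by s1-initial words (s1 innermost).
Composite bracket: [[s3, s1], s2]
Expanding via [a, b] = ab - ba: 4 signed words (2^2 = 4).
Coefficients come from the s1-initial words:
  from s1s3s2, sign -1: term -[[s1, s3], s2]

-[[s1, s3], s2]


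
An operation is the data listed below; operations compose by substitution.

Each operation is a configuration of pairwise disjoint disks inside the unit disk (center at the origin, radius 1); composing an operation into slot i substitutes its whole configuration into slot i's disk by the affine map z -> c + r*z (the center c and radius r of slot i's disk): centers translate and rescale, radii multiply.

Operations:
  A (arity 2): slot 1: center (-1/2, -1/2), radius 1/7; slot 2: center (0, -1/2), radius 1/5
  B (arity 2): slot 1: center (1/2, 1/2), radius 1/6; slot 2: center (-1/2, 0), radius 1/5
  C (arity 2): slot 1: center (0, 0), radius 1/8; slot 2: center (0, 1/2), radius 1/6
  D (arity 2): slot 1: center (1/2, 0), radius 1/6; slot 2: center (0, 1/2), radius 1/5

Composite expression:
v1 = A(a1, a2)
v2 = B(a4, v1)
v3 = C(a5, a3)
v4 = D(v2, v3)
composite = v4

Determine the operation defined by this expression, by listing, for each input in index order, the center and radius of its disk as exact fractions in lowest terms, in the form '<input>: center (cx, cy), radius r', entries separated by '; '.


Only the slot chain above each a matters under D; compose those maps.
a4 passes through 2 substitutions, ending at center (7/12, 1/12), radius 1/36
a1 passes through 3 substitutions, ending at center (2/5, -1/60), radius 1/210
a2 passes through 3 substitutions, ending at center (5/12, -1/60), radius 1/150
a5 passes through 2 substitutions, ending at center (0, 1/2), radius 1/40
a3 passes through 2 substitutions, ending at center (0, 3/5), radius 1/30

a1: center (2/5, -1/60), radius 1/210; a2: center (5/12, -1/60), radius 1/150; a3: center (0, 3/5), radius 1/30; a4: center (7/12, 1/12), radius 1/36; a5: center (0, 1/2), radius 1/40


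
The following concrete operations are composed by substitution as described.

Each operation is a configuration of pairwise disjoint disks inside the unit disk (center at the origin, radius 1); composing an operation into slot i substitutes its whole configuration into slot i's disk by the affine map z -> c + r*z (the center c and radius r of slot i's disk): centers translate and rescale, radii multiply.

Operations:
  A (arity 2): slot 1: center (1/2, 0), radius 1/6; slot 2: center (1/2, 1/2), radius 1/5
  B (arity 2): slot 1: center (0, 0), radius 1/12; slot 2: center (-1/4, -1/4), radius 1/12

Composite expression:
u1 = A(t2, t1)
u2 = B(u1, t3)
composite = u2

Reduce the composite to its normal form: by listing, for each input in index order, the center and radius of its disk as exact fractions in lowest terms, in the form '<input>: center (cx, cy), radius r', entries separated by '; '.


t1: center (1/24, 1/24), radius 1/60; t2: center (1/24, 0), radius 1/72; t3: center (-1/4, -1/4), radius 1/12

Follow each t-input down from B: c' goes to c + r*c', radius to r*r'.
input t2: applying the 2 nested substitutions gives center (1/24, 0), radius 1/72
input t1: applying the 2 nested substitutions gives center (1/24, 1/24), radius 1/60
input t3: applying the 1 nested substitution gives center (-1/4, -1/4), radius 1/12


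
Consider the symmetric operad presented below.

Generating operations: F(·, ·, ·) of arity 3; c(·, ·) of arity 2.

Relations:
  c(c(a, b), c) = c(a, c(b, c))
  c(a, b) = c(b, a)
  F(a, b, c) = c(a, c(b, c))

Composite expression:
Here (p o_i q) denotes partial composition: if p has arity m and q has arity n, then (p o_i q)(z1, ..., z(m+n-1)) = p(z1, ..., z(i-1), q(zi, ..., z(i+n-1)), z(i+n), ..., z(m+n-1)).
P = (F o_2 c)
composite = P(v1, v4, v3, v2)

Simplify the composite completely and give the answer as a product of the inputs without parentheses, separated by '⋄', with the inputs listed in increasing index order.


v1 ⋄ v2 ⋄ v3 ⋄ v4

With F associative and commutative, the v-input set is all that matters.
c(v4, v3) spells out as v4 ⋄ v3
F(v1, c(v4, v3), v2) spells out as v1 ⋄ v4 ⋄ v3 ⋄ v2
sorting the factors by input index: v1 ⋄ v2 ⋄ v3 ⋄ v4


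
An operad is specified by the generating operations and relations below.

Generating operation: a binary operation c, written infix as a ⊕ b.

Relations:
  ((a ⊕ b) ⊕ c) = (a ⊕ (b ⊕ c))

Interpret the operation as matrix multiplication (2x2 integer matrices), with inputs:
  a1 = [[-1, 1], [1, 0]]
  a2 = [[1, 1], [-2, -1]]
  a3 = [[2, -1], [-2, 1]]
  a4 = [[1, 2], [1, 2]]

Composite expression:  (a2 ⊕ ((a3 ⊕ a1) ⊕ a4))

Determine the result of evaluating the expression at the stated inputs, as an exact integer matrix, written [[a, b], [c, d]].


(a3 ⊕ a1) = [[-3, 2], [3, -2]]
((a3 ⊕ a1) ⊕ a4) = [[-1, -2], [1, 2]]
(a2 ⊕ ((a3 ⊕ a1) ⊕ a4)) = [[0, 0], [1, 2]]

[[0, 0], [1, 2]]


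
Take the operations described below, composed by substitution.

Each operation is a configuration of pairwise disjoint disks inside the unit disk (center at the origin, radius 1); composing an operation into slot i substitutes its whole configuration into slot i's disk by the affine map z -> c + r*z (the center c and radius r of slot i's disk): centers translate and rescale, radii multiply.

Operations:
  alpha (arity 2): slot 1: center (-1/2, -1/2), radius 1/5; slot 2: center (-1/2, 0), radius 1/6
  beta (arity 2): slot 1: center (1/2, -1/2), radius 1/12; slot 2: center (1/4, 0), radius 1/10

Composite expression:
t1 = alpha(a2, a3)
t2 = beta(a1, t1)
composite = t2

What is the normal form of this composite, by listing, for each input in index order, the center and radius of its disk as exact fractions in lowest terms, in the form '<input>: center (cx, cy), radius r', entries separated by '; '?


a1: center (1/2, -1/2), radius 1/12; a2: center (1/5, -1/20), radius 1/50; a3: center (1/5, 0), radius 1/60

Nesting under beta composes maps z -> c + r*z down each a-path.
for a1, the 1-step affine chain lands on center (1/2, -1/2), radius 1/12
for a2, the 2-step affine chain lands on center (1/5, -1/20), radius 1/50
for a3, the 2-step affine chain lands on center (1/5, 0), radius 1/60


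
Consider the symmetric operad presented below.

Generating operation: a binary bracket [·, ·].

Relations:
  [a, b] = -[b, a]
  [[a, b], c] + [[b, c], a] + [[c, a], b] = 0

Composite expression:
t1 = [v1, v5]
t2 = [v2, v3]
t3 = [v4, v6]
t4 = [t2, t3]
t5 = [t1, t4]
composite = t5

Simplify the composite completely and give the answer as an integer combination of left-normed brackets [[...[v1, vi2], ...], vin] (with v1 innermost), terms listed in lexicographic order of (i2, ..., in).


Antisymmetry and Jacobi reduce to v1-anchored left-normed brackets.
Composite bracket: [[v1, v5], [[v2, v3], [v4, v6]]]
Expanding via [a, b] = ab - ba: 32 signed words (2^5 = 32).
Collect the words opening with v1:
  word v1v5v2v3v4v6 has sign +1, contributing +[[[[[v1, v5], v2], v3], v4], v6]
  word v1v5v2v3v6v4 has sign -1, contributing -[[[[[v1, v5], v2], v3], v6], v4]
  word v1v5v3v2v4v6 has sign -1, contributing -[[[[[v1, v5], v3], v2], v4], v6]
  word v1v5v3v2v6v4 has sign +1, contributing +[[[[[v1, v5], v3], v2], v6], v4]
  word v1v5v4v6v2v3 has sign -1, contributing -[[[[[v1, v5], v4], v6], v2], v3]
  word v1v5v4v6v3v2 has sign +1, contributing +[[[[[v1, v5], v4], v6], v3], v2]
  word v1v5v6v4v2v3 has sign +1, contributing +[[[[[v1, v5], v6], v4], v2], v3]
  word v1v5v6v4v3v2 has sign -1, contributing -[[[[[v1, v5], v6], v4], v3], v2]

[[[[[v1, v5], v2], v3], v4], v6] - [[[[[v1, v5], v2], v3], v6], v4] - [[[[[v1, v5], v3], v2], v4], v6] + [[[[[v1, v5], v3], v2], v6], v4] - [[[[[v1, v5], v4], v6], v2], v3] + [[[[[v1, v5], v4], v6], v3], v2] + [[[[[v1, v5], v6], v4], v2], v3] - [[[[[v1, v5], v6], v4], v3], v2]


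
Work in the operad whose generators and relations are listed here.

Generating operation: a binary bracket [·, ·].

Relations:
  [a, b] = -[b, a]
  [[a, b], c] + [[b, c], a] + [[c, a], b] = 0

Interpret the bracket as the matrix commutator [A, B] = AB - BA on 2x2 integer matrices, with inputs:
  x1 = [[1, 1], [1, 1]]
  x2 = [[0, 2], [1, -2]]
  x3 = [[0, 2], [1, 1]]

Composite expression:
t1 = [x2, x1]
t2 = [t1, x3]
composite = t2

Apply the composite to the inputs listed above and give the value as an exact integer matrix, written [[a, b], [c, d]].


[[6, 6], [0, -6]]


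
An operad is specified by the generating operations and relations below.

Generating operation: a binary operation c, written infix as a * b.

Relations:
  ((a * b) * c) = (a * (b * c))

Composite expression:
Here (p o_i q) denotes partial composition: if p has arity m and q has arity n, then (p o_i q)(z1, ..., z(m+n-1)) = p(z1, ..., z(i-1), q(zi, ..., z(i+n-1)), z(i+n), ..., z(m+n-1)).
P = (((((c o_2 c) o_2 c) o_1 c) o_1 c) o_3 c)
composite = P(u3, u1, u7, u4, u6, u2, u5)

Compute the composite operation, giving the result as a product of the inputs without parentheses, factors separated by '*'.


Associativity of c dissolves the nesting; only the u-input order survives.
(u3 * u1) linearizes to u3 * u1
(u7 * u4) linearizes to u7 * u4
((u3 * u1) * (u7 * u4)) linearizes to u3 * u1 * u7 * u4
(u6 * u2) linearizes to u6 * u2
((u6 * u2) * u5) linearizes to u6 * u2 * u5
(((u3 * u1) * (u7 * u4)) * ((u6 * u2) * u5)) linearizes to u3 * u1 * u7 * u4 * u6 * u2 * u5

u3 * u1 * u7 * u4 * u6 * u2 * u5


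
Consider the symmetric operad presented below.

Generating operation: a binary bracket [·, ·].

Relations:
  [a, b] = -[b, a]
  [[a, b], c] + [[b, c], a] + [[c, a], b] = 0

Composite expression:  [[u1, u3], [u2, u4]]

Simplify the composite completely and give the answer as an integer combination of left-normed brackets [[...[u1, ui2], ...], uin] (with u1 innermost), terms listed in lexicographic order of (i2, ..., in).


[[[u1, u3], u2], u4] - [[[u1, u3], u4], u2]


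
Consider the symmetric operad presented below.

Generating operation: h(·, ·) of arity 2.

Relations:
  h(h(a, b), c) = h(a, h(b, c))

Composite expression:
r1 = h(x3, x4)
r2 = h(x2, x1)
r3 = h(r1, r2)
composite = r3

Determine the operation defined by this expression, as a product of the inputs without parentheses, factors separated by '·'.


x3 · x4 · x2 · x1

Under associativity of h, the answer is the x's in reading order.
h(x3, x4) reduces to x3 · x4
h(x2, x1) reduces to x2 · x1
h(h(x3, x4), h(x2, x1)) reduces to x3 · x4 · x2 · x1


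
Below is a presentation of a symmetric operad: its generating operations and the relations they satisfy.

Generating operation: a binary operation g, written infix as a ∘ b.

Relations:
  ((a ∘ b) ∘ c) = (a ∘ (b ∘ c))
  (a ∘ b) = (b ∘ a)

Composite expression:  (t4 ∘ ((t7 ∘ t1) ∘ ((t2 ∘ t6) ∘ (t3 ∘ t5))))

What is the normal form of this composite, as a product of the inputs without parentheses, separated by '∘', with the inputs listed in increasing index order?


t1 ∘ t2 ∘ t3 ∘ t4 ∘ t5 ∘ t6 ∘ t7


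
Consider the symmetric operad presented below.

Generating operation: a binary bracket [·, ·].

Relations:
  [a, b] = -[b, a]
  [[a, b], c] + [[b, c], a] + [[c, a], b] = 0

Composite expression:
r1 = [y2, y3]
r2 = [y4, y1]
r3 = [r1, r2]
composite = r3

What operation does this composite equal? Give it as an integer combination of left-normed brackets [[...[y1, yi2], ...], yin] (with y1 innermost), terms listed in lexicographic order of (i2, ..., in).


[[[y1, y4], y2], y3] - [[[y1, y4], y3], y2]

Left-normed coefficients sit on the y1-initial expansion words.
Composite bracket: [[y2, y3], [y4, y1]]
Applying ab - ba throughout gives 8 signed words (2^3 = 8).
Words beginning with y1 determine it all:
  y1y4y2y3 (sign +1) contributes +[[[y1, y4], y2], y3]
  y1y4y3y2 (sign -1) contributes -[[[y1, y4], y3], y2]


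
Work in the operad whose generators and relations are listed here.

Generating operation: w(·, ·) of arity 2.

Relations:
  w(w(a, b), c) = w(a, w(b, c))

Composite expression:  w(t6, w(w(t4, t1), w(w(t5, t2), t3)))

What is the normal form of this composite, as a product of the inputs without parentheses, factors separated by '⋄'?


t6 ⋄ t4 ⋄ t1 ⋄ t5 ⋄ t2 ⋄ t3

Under associativity of w, the answer is the t's in reading order.
w(t4, t1) spells out as t4 ⋄ t1
w(t5, t2) spells out as t5 ⋄ t2
w(w(t5, t2), t3) spells out as t5 ⋄ t2 ⋄ t3
w(w(t4, t1), w(w(t5, t2), t3)) spells out as t4 ⋄ t1 ⋄ t5 ⋄ t2 ⋄ t3
w(t6, w(w(t4, t1), w(w(t5, t2), t3))) spells out as t6 ⋄ t4 ⋄ t1 ⋄ t5 ⋄ t2 ⋄ t3


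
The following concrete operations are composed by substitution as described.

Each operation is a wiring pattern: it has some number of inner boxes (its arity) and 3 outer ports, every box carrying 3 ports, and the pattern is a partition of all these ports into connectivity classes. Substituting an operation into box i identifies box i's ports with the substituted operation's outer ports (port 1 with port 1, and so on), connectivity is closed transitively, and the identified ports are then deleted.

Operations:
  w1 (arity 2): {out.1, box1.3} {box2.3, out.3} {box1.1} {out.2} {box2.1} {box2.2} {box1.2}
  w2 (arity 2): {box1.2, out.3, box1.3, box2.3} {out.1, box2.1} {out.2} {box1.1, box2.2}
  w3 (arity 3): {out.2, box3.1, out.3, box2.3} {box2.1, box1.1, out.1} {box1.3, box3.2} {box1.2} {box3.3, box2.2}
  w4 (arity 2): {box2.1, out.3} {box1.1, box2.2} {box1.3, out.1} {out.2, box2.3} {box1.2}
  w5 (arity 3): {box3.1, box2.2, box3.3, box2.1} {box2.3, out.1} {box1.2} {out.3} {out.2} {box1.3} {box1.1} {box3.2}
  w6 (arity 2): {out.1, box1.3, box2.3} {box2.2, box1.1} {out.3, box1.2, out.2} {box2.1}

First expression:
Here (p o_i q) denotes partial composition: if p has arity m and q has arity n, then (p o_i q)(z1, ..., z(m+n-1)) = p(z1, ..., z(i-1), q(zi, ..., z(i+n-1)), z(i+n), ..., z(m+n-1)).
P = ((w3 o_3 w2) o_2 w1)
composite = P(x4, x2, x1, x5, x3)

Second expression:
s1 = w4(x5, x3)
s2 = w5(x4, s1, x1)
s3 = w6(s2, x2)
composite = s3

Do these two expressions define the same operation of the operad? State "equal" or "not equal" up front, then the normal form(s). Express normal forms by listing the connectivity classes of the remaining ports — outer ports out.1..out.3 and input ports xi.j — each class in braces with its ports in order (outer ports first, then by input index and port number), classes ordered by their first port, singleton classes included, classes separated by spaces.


not equal — first {out.1, x2.3, x4.1} {out.2, out.3, x1.3, x3.1} {x1.1} {x1.2} {x2.1} {x2.2} {x3.2, x5.1} {x3.3, x5.2, x5.3} {x4.2} {x4.3}, second {out.1, x2.3} {out.2, out.3} {x1.1, x1.3, x3.3, x5.3} {x1.2} {x2.1} {x2.2, x3.1} {x3.2, x5.1} {x4.1} {x4.2} {x4.3} {x5.2}


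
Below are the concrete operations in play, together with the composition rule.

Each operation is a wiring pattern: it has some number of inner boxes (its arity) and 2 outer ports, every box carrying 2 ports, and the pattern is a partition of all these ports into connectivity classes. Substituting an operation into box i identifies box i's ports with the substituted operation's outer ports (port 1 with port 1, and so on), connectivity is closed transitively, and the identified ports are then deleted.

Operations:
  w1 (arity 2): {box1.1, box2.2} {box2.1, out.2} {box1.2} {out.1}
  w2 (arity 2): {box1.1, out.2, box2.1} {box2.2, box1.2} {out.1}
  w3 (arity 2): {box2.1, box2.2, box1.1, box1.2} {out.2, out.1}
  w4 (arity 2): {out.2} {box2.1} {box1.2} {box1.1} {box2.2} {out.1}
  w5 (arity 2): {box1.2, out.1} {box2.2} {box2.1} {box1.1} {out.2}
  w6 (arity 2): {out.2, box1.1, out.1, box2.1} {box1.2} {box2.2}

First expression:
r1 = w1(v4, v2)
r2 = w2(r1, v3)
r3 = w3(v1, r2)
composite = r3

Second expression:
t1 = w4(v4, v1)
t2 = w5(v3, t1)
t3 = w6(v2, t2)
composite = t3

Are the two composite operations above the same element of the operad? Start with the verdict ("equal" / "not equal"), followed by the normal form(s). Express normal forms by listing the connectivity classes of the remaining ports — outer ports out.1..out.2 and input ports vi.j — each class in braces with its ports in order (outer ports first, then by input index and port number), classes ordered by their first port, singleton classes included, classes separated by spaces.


not equal — first {out.1, out.2} {v1.1, v1.2, v3.1} {v2.1, v3.2} {v2.2, v4.1} {v4.2}, second {out.1, out.2, v2.1, v3.2} {v1.1} {v1.2} {v2.2} {v3.1} {v4.1} {v4.2}


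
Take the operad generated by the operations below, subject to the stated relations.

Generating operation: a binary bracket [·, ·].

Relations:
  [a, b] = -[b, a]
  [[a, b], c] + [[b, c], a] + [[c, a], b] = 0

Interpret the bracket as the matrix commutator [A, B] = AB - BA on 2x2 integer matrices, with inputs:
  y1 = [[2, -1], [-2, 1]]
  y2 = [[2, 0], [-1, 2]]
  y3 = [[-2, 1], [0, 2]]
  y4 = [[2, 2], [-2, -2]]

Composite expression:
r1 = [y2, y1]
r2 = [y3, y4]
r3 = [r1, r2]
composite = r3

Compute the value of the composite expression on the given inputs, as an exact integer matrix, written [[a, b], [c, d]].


[y2, y1] = [[-1, 0], [-1, 1]]
[y3, y4] = [[-2, -12], [-8, 2]]
[[y2, y1], [y3, y4]] = [[-12, 24], [-12, 12]]

[[-12, 24], [-12, 12]]


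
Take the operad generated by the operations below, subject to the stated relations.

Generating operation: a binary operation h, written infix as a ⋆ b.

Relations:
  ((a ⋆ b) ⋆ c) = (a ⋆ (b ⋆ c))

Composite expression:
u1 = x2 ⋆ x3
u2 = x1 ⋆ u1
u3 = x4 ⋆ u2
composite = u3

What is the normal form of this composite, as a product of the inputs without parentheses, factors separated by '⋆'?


x4 ⋆ x1 ⋆ x2 ⋆ x3

Every regrouping of h is equal, so read the x-inputs in written order.
(x2 ⋆ x3) reduces to x2 ⋆ x3
(x1 ⋆ (x2 ⋆ x3)) reduces to x1 ⋆ x2 ⋆ x3
(x4 ⋆ (x1 ⋆ (x2 ⋆ x3))) reduces to x4 ⋆ x1 ⋆ x2 ⋆ x3


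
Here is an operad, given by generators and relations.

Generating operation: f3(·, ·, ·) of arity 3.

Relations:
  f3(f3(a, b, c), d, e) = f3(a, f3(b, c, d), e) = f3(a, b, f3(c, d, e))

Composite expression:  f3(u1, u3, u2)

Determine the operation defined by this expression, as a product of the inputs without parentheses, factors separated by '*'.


Under associativity of f3, the answer is the u's in reading order.
f3(u1, u3, u2) flattens to u1 * u3 * u2

u1 * u3 * u2


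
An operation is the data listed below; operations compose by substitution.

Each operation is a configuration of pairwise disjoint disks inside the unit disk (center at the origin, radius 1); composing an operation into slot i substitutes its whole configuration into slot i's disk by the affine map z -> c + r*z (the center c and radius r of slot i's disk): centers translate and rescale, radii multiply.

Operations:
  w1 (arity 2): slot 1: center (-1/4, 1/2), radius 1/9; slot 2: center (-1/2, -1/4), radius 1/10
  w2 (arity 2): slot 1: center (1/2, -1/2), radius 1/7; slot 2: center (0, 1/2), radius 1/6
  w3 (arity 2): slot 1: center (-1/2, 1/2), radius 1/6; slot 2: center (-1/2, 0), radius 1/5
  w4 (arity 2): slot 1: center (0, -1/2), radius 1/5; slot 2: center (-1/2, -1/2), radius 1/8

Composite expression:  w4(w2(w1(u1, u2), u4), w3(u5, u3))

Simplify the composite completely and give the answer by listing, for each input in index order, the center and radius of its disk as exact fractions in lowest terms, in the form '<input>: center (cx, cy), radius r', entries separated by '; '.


u1: center (13/140, -41/70), radius 1/315; u2: center (3/35, -17/28), radius 1/350; u3: center (-9/16, -1/2), radius 1/40; u4: center (0, -2/5), radius 1/30; u5: center (-9/16, -7/16), radius 1/48


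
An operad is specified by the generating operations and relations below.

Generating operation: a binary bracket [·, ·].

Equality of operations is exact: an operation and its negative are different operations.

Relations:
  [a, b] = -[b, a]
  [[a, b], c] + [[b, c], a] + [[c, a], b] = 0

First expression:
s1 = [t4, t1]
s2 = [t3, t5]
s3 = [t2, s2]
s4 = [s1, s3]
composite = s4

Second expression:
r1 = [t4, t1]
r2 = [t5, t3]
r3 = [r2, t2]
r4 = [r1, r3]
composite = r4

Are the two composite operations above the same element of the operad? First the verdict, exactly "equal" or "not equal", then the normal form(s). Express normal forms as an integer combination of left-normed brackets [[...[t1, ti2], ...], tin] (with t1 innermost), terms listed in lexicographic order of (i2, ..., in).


The first composite normalizes to -[[[[t1, t4], t2], t3], t5] + [[[[t1, t4], t2], t5], t3] + [[[[t1, t4], t3], t5], t2] - [[[[t1, t4], t5], t3], t2]
The second composite normalizes to -[[[[t1, t4], t2], t3], t5] + [[[[t1, t4], t2], t5], t3] + [[[[t1, t4], t3], t5], t2] - [[[[t1, t4], t5], t3], t2]
Same normal form: equal.

equal; both compose to -[[[[t1, t4], t2], t3], t5] + [[[[t1, t4], t2], t5], t3] + [[[[t1, t4], t3], t5], t2] - [[[[t1, t4], t5], t3], t2]


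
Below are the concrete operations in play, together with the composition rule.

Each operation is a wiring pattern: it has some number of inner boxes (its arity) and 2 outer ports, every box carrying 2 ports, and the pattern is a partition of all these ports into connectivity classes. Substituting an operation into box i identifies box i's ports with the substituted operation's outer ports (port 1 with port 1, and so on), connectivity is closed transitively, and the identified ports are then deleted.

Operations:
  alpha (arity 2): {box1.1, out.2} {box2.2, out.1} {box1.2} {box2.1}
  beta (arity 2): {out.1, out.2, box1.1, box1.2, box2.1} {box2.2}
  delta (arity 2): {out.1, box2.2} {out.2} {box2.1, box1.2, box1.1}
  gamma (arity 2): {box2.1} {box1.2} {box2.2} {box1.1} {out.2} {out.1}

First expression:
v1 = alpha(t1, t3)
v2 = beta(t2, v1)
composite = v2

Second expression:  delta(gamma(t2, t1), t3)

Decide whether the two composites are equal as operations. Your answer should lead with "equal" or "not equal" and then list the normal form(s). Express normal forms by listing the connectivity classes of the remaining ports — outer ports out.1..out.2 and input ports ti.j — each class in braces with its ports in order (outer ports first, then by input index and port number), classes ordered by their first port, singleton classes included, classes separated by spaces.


The first expression reduces to {out.1, out.2, t2.1, t2.2, t3.2} {t1.1} {t1.2} {t3.1}
The second expression reduces to {out.1, t3.2} {out.2} {t1.1} {t1.2} {t2.1} {t2.2} {t3.1}
They disagree, so not equal.

not equal; first: {out.1, out.2, t2.1, t2.2, t3.2} {t1.1} {t1.2} {t3.1}; second: {out.1, t3.2} {out.2} {t1.1} {t1.2} {t2.1} {t2.2} {t3.1}


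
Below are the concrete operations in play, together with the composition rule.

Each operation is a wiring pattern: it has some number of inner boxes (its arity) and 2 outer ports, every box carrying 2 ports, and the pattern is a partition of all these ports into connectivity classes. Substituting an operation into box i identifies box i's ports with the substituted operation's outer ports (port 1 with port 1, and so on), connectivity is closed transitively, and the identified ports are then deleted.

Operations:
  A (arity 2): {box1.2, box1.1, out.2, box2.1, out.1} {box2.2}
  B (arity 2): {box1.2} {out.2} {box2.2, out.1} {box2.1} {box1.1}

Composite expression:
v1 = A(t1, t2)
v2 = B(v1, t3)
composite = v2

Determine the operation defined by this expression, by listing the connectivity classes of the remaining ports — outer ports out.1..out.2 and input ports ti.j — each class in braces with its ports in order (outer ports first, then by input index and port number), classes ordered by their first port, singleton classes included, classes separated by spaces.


{out.1, t3.2} {out.2} {t1.1, t1.2, t2.1} {t2.2} {t3.1}

After gluing at B, chains via deleted ports link the t-ports.
the subtree at A composes to {out.1, out.2, t1.1, t1.2, t2.1} {t2.2} on (t1, t2); out.j = own outer ports
the subtree at B composes to {out.1, t3.2} {out.2} {t1.1, t1.2, t2.1} {t2.2} {t3.1} on (t1, t2, t3); out.j = own outer ports


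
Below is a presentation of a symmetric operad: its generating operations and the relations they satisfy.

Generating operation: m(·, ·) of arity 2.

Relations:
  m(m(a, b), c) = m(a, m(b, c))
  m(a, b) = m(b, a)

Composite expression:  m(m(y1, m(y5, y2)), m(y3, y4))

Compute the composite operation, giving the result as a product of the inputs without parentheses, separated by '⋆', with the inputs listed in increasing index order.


y1 ⋆ y2 ⋆ y3 ⋆ y4 ⋆ y5

Reordering under m is free, so list the y-inputs canonically.
m(y5, y2) collapses to y5 ⋆ y2
m(y1, m(y5, y2)) collapses to y1 ⋆ y5 ⋆ y2
m(y3, y4) collapses to y3 ⋆ y4
m(m(y1, m(y5, y2)), m(y3, y4)) collapses to y1 ⋆ y5 ⋆ y2 ⋆ y3 ⋆ y4
the factors in increasing index order: y1 ⋆ y2 ⋆ y3 ⋆ y4 ⋆ y5


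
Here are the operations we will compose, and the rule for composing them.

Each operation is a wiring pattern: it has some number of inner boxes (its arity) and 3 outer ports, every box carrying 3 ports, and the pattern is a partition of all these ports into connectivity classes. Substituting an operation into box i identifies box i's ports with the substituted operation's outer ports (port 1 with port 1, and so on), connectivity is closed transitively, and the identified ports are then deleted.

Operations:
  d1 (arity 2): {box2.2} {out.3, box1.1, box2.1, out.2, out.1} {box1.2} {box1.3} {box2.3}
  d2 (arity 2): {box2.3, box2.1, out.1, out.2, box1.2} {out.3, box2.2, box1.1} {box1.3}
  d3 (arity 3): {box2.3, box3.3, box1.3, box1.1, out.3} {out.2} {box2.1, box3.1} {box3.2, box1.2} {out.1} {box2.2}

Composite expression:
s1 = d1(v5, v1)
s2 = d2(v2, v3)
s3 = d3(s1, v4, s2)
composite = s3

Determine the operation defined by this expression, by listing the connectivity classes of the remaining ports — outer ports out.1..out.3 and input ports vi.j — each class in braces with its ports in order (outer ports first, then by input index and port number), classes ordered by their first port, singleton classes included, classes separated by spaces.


{out.1} {out.2} {out.3, v1.1, v2.1, v2.2, v3.1, v3.2, v3.3, v4.1, v4.3, v5.1} {v1.2} {v1.3} {v2.3} {v4.2} {v5.2} {v5.3}

Treat the ports identified at d3 as solder joints: merge, then drop.
composing d1 on (v5, v1), with out.j its own outer ports: {out.1, out.2, out.3, v1.1, v5.1} {v1.2} {v1.3} {v5.2} {v5.3}
composing d2 on (v2, v3), with out.j its own outer ports: {out.1, out.2, v2.2, v3.1, v3.3} {out.3, v2.1, v3.2} {v2.3}
composing d3 on (v5, v1, v4, v2, v3), with out.j its own outer ports: {out.1} {out.2} {out.3, v1.1, v2.1, v2.2, v3.1, v3.2, v3.3, v4.1, v4.3, v5.1} {v1.2} {v1.3} {v2.3} {v4.2} {v5.2} {v5.3}


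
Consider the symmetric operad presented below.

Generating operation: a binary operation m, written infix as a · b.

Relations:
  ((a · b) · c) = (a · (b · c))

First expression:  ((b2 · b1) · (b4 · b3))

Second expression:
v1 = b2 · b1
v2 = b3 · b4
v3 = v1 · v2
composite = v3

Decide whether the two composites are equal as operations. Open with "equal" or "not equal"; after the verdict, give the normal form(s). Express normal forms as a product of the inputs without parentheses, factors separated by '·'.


The first expression reduces to b2 · b1 · b4 · b3
The second expression reduces to b2 · b1 · b3 · b4
The normal forms differ: not equal.

not equal — first b2 · b1 · b4 · b3, second b2 · b1 · b3 · b4


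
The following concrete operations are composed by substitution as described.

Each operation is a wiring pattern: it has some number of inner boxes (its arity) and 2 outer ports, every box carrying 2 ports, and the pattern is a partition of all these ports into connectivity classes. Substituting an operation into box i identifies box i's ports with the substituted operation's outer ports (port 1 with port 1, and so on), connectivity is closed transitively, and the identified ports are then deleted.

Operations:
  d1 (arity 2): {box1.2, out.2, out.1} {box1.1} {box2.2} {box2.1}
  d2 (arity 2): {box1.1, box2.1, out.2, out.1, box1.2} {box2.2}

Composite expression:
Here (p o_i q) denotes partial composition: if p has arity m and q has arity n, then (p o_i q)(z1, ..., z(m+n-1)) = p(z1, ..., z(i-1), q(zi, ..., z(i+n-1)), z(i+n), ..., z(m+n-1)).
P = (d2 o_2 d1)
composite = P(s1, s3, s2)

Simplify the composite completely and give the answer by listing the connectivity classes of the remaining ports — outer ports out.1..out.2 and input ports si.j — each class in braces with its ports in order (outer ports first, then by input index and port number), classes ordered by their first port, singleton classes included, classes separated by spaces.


Two ports join when wires chain via d2-identified ports.
after d1, the pattern on (s3, s2) reads {out.1, out.2, s3.2} {s2.1} {s2.2} {s3.1} (out.j = its outer ports)
after d2, the pattern on (s1, s3, s2) reads {out.1, out.2, s1.1, s1.2, s3.2} {s2.1} {s2.2} {s3.1} (out.j = its outer ports)

{out.1, out.2, s1.1, s1.2, s3.2} {s2.1} {s2.2} {s3.1}


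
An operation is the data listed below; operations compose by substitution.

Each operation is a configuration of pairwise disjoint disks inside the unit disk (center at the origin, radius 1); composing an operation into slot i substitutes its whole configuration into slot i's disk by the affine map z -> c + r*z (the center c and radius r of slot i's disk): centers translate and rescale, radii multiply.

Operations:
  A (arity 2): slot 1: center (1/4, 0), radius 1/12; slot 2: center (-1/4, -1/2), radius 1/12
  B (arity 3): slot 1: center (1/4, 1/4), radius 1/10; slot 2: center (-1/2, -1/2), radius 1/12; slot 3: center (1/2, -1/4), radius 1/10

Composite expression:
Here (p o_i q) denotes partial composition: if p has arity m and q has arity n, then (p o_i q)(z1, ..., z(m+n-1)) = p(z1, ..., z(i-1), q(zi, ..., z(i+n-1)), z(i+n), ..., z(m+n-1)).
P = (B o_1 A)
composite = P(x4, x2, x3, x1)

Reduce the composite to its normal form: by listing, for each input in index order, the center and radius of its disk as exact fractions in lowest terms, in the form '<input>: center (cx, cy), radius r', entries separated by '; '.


x1: center (1/2, -1/4), radius 1/10; x2: center (9/40, 1/5), radius 1/120; x3: center (-1/2, -1/2), radius 1/12; x4: center (11/40, 1/4), radius 1/120

Affine substitution under B: radii multiply and x-centers shift.
x4: after 2 affine steps, its disk has center (11/40, 1/4), radius 1/120
x2: after 2 affine steps, its disk has center (9/40, 1/5), radius 1/120
x3: after 1 affine step, its disk has center (-1/2, -1/2), radius 1/12
x1: after 1 affine step, its disk has center (1/2, -1/4), radius 1/10


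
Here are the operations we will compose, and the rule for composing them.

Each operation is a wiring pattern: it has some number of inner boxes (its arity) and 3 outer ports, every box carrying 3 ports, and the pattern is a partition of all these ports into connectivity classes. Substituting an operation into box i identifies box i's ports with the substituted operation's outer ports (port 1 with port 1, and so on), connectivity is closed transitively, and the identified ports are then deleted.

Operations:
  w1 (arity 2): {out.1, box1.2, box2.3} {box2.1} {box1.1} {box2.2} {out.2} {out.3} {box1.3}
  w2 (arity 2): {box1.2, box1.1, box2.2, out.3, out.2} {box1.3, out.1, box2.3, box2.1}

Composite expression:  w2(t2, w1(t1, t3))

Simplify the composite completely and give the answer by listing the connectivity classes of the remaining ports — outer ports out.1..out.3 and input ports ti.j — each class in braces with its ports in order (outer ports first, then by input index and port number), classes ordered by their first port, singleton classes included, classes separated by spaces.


{out.1, t1.2, t2.3, t3.3} {out.2, out.3, t2.1, t2.2} {t1.1} {t1.3} {t3.1} {t3.2}

After gluing at w2, chains via deleted ports link the t-ports.
the subtree at w1 composes to {out.1, t1.2, t3.3} {out.2} {out.3} {t1.1} {t1.3} {t3.1} {t3.2} on (t1, t3); out.j = own outer ports
the subtree at w2 composes to {out.1, t1.2, t2.3, t3.3} {out.2, out.3, t2.1, t2.2} {t1.1} {t1.3} {t3.1} {t3.2} on (t2, t1, t3); out.j = own outer ports


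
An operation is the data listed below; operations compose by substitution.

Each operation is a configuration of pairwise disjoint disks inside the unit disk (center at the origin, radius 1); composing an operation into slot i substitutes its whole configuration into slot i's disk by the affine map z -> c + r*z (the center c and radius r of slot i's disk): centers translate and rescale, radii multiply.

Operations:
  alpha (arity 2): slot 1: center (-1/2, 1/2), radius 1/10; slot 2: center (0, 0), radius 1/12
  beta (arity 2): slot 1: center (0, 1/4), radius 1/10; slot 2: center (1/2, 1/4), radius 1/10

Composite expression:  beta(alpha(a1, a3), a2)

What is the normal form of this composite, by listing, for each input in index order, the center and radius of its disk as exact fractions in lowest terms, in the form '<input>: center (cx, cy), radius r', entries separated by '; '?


a1: center (-1/20, 3/10), radius 1/100; a2: center (1/2, 1/4), radius 1/10; a3: center (0, 1/4), radius 1/120

Only the slot chain above each a matters under beta; compose those maps.
a1: after 2 affine steps, its disk has center (-1/20, 3/10), radius 1/100
a3: after 2 affine steps, its disk has center (0, 1/4), radius 1/120
a2: after 1 affine step, its disk has center (1/2, 1/4), radius 1/10


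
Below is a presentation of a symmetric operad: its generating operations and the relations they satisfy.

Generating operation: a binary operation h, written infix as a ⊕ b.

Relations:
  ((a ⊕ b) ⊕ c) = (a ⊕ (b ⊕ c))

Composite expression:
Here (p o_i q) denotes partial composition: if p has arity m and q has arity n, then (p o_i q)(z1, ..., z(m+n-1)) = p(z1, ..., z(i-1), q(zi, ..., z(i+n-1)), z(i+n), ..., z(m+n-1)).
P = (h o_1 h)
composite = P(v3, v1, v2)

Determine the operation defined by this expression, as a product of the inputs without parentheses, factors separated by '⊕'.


Under associativity of h, the answer is the v's in reading order.
(v3 ⊕ v1) spells out as v3 ⊕ v1
((v3 ⊕ v1) ⊕ v2) spells out as v3 ⊕ v1 ⊕ v2

v3 ⊕ v1 ⊕ v2


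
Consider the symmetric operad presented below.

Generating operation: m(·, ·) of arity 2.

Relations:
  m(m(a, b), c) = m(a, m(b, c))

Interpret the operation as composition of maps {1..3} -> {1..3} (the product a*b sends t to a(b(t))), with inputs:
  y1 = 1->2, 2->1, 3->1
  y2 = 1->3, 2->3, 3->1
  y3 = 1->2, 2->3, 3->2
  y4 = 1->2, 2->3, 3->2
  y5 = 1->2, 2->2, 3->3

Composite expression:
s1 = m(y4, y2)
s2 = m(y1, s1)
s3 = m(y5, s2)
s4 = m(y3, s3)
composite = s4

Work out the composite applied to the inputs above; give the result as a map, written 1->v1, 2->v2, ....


m(y4, y2) = 1->2, 2->2, 3->2
m(y1, m(y4, y2)) = 1->1, 2->1, 3->1
m(y5, m(y1, m(y4, y2))) = 1->2, 2->2, 3->2
m(y3, m(y5, m(y1, m(y4, y2)))) = 1->3, 2->3, 3->3

1->3, 2->3, 3->3


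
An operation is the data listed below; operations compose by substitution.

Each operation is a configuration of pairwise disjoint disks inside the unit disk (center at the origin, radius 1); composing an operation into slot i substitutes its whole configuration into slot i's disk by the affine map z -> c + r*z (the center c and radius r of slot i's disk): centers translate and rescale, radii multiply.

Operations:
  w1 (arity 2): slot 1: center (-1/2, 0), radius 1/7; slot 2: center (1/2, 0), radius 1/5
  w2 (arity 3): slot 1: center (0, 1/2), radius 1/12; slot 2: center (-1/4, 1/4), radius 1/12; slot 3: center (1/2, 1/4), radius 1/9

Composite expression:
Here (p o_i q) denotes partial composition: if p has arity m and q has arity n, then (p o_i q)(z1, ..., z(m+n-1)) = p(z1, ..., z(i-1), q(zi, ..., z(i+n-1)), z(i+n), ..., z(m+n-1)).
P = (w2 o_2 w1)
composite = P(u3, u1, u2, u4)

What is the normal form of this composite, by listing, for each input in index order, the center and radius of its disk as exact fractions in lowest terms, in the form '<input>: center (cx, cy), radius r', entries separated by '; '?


Only the slot chain above each u matters under w2; compose those maps.
for u3, the 1-step affine chain lands on center (0, 1/2), radius 1/12
for u1, the 2-step affine chain lands on center (-7/24, 1/4), radius 1/84
for u2, the 2-step affine chain lands on center (-5/24, 1/4), radius 1/60
for u4, the 1-step affine chain lands on center (1/2, 1/4), radius 1/9

u1: center (-7/24, 1/4), radius 1/84; u2: center (-5/24, 1/4), radius 1/60; u3: center (0, 1/2), radius 1/12; u4: center (1/2, 1/4), radius 1/9


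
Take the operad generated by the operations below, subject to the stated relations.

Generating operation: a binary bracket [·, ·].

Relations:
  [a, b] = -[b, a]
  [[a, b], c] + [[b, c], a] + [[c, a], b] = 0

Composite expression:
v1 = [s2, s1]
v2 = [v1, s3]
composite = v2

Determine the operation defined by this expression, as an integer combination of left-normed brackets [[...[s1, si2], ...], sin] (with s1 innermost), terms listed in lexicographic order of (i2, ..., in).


-[[s1, s2], s3]

Skip Jacobi rewriting: expand, keep s1-initial words, read off terms.
Composite bracket: [[s2, s1], s3]
Under [a, b] = ab - ba we get 4 signed associative words (2^2 = 4).
Keep just the words that open with s1:
  s1s2s3 appears with sign -1, giving the term -[[s1, s2], s3]


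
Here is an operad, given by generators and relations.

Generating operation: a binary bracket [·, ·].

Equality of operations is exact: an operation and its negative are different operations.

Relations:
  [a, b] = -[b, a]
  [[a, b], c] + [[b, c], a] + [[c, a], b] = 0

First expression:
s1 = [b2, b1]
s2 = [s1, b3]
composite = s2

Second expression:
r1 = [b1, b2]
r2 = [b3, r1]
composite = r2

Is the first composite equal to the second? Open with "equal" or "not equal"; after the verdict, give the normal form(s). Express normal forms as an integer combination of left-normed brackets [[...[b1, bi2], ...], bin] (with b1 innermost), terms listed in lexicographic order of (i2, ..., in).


equal: each reduces to -[[b1, b2], b3]

The first expression, normalized: -[[b1, b2], b3]
The second expression, normalized: -[[b1, b2], b3]
The normal forms match — equal.


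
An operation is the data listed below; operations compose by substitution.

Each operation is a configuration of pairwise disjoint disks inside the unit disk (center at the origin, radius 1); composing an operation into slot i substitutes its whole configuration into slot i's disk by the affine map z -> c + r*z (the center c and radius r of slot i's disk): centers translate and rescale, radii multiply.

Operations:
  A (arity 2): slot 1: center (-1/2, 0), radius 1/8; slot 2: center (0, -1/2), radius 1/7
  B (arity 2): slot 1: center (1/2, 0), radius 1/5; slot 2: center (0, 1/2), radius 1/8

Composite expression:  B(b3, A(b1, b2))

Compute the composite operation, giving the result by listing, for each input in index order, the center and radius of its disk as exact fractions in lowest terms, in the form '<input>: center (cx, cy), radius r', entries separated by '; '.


b1: center (-1/16, 1/2), radius 1/64; b2: center (0, 7/16), radius 1/56; b3: center (1/2, 0), radius 1/5

Only the slot chain above each b matters under B; compose those maps.
tracing b3 down its 1-map path: center (1/2, 0), radius 1/5
tracing b1 down its 2-map path: center (-1/16, 1/2), radius 1/64
tracing b2 down its 2-map path: center (0, 7/16), radius 1/56
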